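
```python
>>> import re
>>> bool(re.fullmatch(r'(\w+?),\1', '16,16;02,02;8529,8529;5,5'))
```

False

A backreference is literal: `\1` must see the identical characters the first group matched.
`re.fullmatch` is like wrapping the pattern in `^…$` (in single-line mode).
Here the string isn't matched end-to-end, so the call returns None, and `bool(None)` is False.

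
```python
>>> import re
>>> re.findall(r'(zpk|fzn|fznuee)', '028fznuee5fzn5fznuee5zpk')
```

['fzn', 'fzn', 'fzn', 'zpk']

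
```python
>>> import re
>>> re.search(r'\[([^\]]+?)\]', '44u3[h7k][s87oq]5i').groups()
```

('h7k',)

`re.search` scans for the first position where the pattern succeeds.
The match spans [4:9] → '[h7k]'.
Captured: group 1 = 'h7k'.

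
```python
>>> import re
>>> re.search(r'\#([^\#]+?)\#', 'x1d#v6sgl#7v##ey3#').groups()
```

('v6sgl',)

The match spans [3:10] → '#v6sgl#'.
Captured: group 1 = 'v6sgl'.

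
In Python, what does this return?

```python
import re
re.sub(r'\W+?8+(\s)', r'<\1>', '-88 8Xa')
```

'< >8Xa'

`\1` in the replacement pulls in group 1's text for each match.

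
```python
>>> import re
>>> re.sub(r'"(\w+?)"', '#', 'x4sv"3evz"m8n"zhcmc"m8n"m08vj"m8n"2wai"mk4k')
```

Matches: at [4:10] → '"3evz"'; at [13:20] → '"zhcmc"'; at [23:30] → '"m08vj"'; at [33:39] → '"2wai"'.
Each match is replaced by '#'.

'x4sv#m8n#m8n#m8n#mk4k'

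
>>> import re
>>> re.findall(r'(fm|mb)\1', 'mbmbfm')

After group 1 captures some text, `\1` only succeeds where that same text appears again.
One capturing group, so `findall` returns just the captured substring from the one match — 1 in all.

['mb']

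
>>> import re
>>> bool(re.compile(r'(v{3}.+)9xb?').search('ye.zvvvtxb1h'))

Pattern: exactly 3 of the literal 'v', then one or more of any character (captured); then the literal '9x', then optionally the literal 'b'.
Here nothing in the string fits, so the call returns None, and `bool(None)` is False.

False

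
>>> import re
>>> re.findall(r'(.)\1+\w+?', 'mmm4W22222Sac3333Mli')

['m', '2', '3']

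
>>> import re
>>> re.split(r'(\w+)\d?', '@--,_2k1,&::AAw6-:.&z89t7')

['@--,', '_2k1', ',&::', 'AAw6', '-:.&', 'z89t7', '']

This matches one or more of a word character (captured); then optionally a digit.
With a capturing group present, the delimiter's captured portion is kept in the result list.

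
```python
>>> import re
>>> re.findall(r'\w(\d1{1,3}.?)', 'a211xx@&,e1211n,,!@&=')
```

['211x', '211n']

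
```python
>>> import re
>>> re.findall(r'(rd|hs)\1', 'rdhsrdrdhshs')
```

['rd', 'hs']

`\1` has to match the exact text group 1 already captured.
Scanning left to right: at [4:8] match 'rdrd', group 1 = 'rd'; at [8:12] match 'hshs', group 1 = 'hs'.
Because there's exactly one group, `findall` drops the full match and keeps group 1 from each hit.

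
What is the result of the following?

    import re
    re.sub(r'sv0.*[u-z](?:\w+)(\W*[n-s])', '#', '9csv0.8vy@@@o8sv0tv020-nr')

'9c#r'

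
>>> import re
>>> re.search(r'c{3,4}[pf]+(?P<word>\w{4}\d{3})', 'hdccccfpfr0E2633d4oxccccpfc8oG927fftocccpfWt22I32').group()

'ccccfpfr0E2633'

Pattern: 3 to 4 of the literal 'c', then one or more of one of [pf]; then exactly 4 of a word character, then exactly 3 of a digit (captured as 'word').
Unlike `match`, `search` isn't anchored — it looks for the pattern anywhere in the string.
The match spans [2:16] → 'ccccfpfr0E2633'.
Captured: group 1 = 'r0E2633'.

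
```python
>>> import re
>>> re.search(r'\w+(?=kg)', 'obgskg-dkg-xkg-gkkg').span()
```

(0, 4)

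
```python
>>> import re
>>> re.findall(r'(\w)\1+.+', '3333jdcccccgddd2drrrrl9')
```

['3']

`\1` is not a pattern — it's the concrete string captured by group 1, re-applied verbatim.
Matches: at [0:23] match '3333jdcccccgddd2drrrrl9', group 1 = '3'.
With a single group, `findall` returns only what that group captured — 1 item.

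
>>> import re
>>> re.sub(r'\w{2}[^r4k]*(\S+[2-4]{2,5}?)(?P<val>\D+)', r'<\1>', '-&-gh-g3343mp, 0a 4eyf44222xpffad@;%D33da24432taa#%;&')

Pattern: exactly 2 of a word character, then zero or more of any character except [r4k]; then one or more of a non-whitespace character, then 2 to 5 of a character in [2-4] (lazy) (captured); then one or more of a non-digit (captured as 'val').
Matches: at [3:15] → 'gh-g3343mp, '; at [15:53] → '0a 4eyf44222xpffad@;%D33da24432taa#%;&'.
The replacement refers to a captured group, so each match is rewritten using its own captured text.

'-&-<343><4eyf44222xpffad@;%D33da24432>'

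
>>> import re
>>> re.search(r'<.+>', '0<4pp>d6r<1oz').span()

(1, 6)

Unlike `match`, `search` isn't anchored — it looks for the pattern anywhere in the string.
The match spans [1:6] → '<4pp>'.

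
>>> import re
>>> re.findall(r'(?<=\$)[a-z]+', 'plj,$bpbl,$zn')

['bpbl', 'zn']

The `(?=…)`/`(?<=…)` assertion just peeks at neighbouring text; it doesn't advance the match position.
Walking the string: at [5:9] → 'bpbl'; at [11:13] → 'zn'.
No capturing groups, so `findall` returns the 2 full match strings.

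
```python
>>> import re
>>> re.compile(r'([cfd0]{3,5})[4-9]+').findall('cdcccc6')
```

['dcccc']

Pattern: 3 to 5 of one of [cfd0] (captured); then one or more of a character in [4-9].
Matches: at [1:7] match 'dcccc6', group 1 = 'dcccc'.
`findall` collects group 1 from the one match (1 total).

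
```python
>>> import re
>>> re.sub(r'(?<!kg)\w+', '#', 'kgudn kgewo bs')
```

Because the assertion is negative and zero-width, positions next to the forbidden text are skipped.
Every occurrence is swapped for '#'.

'# # #'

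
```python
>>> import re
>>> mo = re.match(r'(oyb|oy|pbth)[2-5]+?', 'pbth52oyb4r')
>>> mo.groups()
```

`match` is anchored at position 0; if the pattern doesn't fit there, it returns None.
The match spans [0:5] → 'pbth5'.
Captured: group 1 = 'pbth'.

('pbth',)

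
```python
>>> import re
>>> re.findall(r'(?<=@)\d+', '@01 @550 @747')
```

The positive lookaround only admits positions where the adjacent text matches; those characters stay outside the span.
With no groups in the pattern, `findall` gives back each whole match — 3 here.

['01', '550', '747']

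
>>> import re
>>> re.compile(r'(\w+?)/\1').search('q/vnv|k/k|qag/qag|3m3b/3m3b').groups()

('k',)

The match spans [6:9] → 'k/k'.
Captured: group 1 = 'k'.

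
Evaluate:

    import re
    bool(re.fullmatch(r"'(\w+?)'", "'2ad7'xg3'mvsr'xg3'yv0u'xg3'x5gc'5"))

`re.fullmatch` requires the pattern to consume the entire string.
Here there's no way to consume every character, so the call returns None, and `bool(None)` is False.

False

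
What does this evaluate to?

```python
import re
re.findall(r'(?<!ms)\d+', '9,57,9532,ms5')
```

['9', '57', '9532']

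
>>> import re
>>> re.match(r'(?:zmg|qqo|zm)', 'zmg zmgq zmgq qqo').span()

(0, 3)

With `match`, the pattern is implicitly anchored at the beginning.
The match spans [0:3] → 'zmg'.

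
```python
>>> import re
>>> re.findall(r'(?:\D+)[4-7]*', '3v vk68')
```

['v vk6']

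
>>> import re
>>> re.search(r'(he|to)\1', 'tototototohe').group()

The backreference `\1` re-matches whatever the first group consumed, character for character.
`re.search` scans for the first position where the pattern succeeds.
The match spans [0:4] → 'toto'.
Captured: group 1 = 'to'.

'toto'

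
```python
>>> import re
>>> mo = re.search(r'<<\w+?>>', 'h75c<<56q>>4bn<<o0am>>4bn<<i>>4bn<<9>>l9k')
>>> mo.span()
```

(4, 11)

The match spans [4:11] → '<<56q>>'.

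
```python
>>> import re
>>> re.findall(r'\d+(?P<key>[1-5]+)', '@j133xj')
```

With a single group, `findall` returns only what that group captured — 1 item.

['3']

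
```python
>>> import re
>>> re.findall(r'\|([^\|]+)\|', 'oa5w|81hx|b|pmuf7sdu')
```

['81hx']

Matches: at [4:10] match '|81hx|', group 1 = '81hx'.
With a single group, `findall` returns only what that group captured — 1 item.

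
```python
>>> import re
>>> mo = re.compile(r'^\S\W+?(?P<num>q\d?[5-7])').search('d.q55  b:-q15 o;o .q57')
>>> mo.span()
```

(0, 5)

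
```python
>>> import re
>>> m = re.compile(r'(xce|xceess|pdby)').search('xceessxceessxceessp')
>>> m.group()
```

Alternation tries branches left to right and keeps the first one that lets the overall match succeed at that position.
`search` walks the string left to right and returns the first match it finds.
The match spans [0:3] → 'xce'.
Captured: group 1 = 'xce'.

'xce'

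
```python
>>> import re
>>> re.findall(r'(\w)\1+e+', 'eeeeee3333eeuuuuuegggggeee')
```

['e', '3', 'u', 'g']

A backreference is literal: `\1` must see the identical characters the first group matched.
Because there's exactly one group, `findall` drops the full match and keeps group 1 from each hit.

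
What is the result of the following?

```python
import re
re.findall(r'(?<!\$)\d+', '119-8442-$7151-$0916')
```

The negative lookahead/lookbehind blocks any match where the forbidden context is present.
Walking the string: at [0:3] → '119'; at [4:8] → '8442'; at [11:14] → '151'; at [17:20] → '916'.
With no groups in the pattern, `findall` gives back each whole match — 4 here.

['119', '8442', '151', '916']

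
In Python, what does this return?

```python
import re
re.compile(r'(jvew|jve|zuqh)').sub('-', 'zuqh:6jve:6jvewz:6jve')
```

Alternation isn't longest-match — the leftmost alternative that fits at this position is chosen.
Each match is replaced by '-'.

'-:6-:6-z:6-'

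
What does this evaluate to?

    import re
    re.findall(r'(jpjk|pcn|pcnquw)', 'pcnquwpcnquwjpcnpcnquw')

['pcn', 'pcn', 'pcn', 'pcn']

Branches in `(...|...)` are attempted left-to-right; the first branch that allows the whole pattern to succeed is taken.
Scanning left to right: at [0:3] match 'pcn', group 1 = 'pcn'; at [6:9] match 'pcn', group 1 = 'pcn'; at [13:16] match 'pcn', group 1 = 'pcn'; at [16:19] match 'pcn', group 1 = 'pcn'.
`findall` collects group 1 from each match (4 total).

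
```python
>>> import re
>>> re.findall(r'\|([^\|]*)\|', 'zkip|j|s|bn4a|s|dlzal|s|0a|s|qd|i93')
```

['j', 'bn4a', 'dlzal', '0a', 'qd']

With a single group, `findall` returns only what that group captured — 5 items.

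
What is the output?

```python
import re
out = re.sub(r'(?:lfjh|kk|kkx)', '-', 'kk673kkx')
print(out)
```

Alternation tries branches left to right and keeps the first one that lets the overall match succeed at that position.
Matches: at [0:2] → 'kk'; at [5:7] → 'kk'.
`sub` substitutes '-' at each match site.

-673-x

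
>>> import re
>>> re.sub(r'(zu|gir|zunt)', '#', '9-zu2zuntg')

Branches in `(...|...)` are attempted left-to-right; the first branch that allows the whole pattern to succeed is taken.
`sub` substitutes '#' at each match site.

'9-#2#ntg'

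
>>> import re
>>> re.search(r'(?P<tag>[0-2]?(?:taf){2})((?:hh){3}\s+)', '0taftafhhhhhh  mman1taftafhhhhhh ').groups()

('0taftaf', 'hhhhhh  ')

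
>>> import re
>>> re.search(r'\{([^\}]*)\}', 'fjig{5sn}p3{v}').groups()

('5sn',)

The match spans [4:9] → '{5sn}'.
Captured: group 1 = '5sn'.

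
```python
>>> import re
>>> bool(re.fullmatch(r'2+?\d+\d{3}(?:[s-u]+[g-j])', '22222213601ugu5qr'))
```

`fullmatch` succeeds only if the pattern covers the string from start to end.
Here there's no way to consume every character, so the call returns None, and `bool(None)` is False.

False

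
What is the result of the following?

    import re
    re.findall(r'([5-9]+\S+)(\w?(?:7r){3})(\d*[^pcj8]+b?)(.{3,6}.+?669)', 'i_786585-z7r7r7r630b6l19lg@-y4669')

[('786585-z', '7r7r7r', '630b6l19lg', '@-y4669')]

Pattern: one or more of a character in [5-9], then one or more of a non-whitespace character (captured); then optionally a word character, then the literal '7r' repeated 3 times (captured); then zero or more of a digit, then one or more of any character except [pcj8], then optionally the literal 'b' (captured); then 3 to 6 of any character, then one or more of any character (lazy), then the literal '669' (captured).
Walking the string: at [2:33] match '786585-z7r7r7r630b6l19lg@-y4669', groups = ('786585-z', '7r7r7r', '630b6l19lg', '@-y4669').
`findall` packs the 4 group values into a tuple for every match.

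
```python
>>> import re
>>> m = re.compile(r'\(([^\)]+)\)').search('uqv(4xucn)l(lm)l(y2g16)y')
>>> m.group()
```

'(4xucn)'

The match spans [3:10] → '(4xucn)'.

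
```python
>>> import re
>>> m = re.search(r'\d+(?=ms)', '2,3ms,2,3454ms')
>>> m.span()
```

Because the assertion is zero-width, the text it checks is not consumed and won't appear in the result.
The match spans [2:3] → '3'.

(2, 3)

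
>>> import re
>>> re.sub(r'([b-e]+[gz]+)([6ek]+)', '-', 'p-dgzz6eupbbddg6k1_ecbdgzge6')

Pattern: one or more of a character in [b-e], then one or more of one of [gz] (captured); then one or more of one of [6ek] (captured).
Matches: at [2:8] → 'dgzz6e'; at [10:17] → 'bbddg6k'; at [19:28] → 'ecbdgzge6'.
Every occurrence is swapped for '-'.

'p--up-1_-'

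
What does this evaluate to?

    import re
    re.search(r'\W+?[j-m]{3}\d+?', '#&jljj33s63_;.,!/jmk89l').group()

';.,!/jmk8'

Lazy quantifiers expand one character at a time until the remainder of the pattern can match.
The match spans [12:21] → ';.,!/jmk8'.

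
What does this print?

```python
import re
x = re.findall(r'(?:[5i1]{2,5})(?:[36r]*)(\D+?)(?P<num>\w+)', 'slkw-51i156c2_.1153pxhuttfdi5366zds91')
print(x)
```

[('c', '2_'), ('p', 'xhuttfdi5366zds91')]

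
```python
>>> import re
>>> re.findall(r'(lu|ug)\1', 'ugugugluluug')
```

['ug', 'lu']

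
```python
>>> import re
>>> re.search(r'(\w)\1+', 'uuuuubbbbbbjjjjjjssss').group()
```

'uuuuu'

The backreference `\1` re-matches whatever the first group consumed, character for character.
The match spans [0:5] → 'uuuuu'.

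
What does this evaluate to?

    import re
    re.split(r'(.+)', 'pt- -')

This matches one or more of any character (captured).
With a capturing group present, the delimiter's captured portion is kept in the result list.

['', 'pt- -', '']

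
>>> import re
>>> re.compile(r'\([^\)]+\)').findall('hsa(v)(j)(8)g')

['(v)', '(j)', '(8)']

Scanning left to right: at [3:6] → '(v)'; at [6:9] → '(j)'; at [9:12] → '(8)'.
`findall` yields the raw match text (3 of them) because the pattern has no groups.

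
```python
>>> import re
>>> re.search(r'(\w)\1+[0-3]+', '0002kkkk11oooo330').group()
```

A backreference is literal: `\1` must see the identical characters the first group matched.
The match spans [0:4] → '0002'.

'0002'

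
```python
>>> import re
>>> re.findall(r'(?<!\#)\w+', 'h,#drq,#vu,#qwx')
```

Because the assertion is negative and zero-width, positions next to the forbidden text are skipped.
Scanning left to right: at [0:1] → 'h'; at [4:6] → 'rq'; at [9:10] → 'u'; at [13:15] → 'wx'.
No capturing groups, so `findall` returns the 4 full match strings.

['h', 'rq', 'u', 'wx']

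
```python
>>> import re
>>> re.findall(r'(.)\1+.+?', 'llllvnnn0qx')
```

After group 1 captures some text, `\1` only succeeds where that same text appears again.
With a single group, `findall` returns only what that group captured — 2 items.

['l', 'n']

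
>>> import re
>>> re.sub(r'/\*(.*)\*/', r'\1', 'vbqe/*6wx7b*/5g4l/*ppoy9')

'vbqe6wx7b5g4l/*ppoy9'

Matches: at [4:13] → '/*6wx7b*/'.
`\1` in the replacement pulls in group 1's text for each match.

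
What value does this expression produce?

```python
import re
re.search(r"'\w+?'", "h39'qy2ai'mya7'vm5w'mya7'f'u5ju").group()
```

The match spans [3:10] → "'qy2ai'".

"'qy2ai'"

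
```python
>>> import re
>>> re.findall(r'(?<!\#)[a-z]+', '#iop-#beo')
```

`(?!…)`/`(?<!…)` only lets a position through if the neighbouring text does NOT match; no characters are consumed.
Matches: at [2:4] → 'op'; at [7:9] → 'eo'.
With no groups in the pattern, `findall` gives back each whole match — 2 here.

['op', 'eo']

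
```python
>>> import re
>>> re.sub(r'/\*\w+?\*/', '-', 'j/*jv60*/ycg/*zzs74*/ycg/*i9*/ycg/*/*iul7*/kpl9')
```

'j-ycg-ycg-ycg/*-kpl9'

Each match is replaced by '-'.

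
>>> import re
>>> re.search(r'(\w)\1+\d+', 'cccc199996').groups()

('c',)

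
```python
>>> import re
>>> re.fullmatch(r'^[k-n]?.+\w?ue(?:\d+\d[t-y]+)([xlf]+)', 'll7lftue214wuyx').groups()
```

The pattern matches anchored at the start of the string; then optionally a character in [k-n], then one or more of any character; then optionally a word character, then the literal 'ue'; then one or more of a digit, then a digit, then one or more of a character in [t-y] (non-capturing group); then one or more of one of [xlf] (captured).
For `fullmatch`, every character of the input must be accounted for by the pattern.
The match spans [0:15] → 'll7lftue214wuyx'.
Captured: group 1 = 'x'.

('x',)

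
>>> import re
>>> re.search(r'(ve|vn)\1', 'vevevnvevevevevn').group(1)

've'

`\1` is not a pattern — it's the concrete string captured by group 1, re-applied verbatim.
`re.search` tries every starting position until one works.
The match spans [0:4] → 'veve'.
Captured: group 1 = 've'.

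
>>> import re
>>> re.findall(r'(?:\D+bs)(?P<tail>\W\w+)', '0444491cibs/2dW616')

['/2dW616']

This matches one or more of a non-digit, then the literal 'bs' (non-capturing group); then a non-word character, then one or more of a word character (captured as 'tail').
Matches: at [7:18] match 'cibs/2dW616', group 1 = '/2dW616'.
With a single group, `findall` returns only what that group captured — 1 item.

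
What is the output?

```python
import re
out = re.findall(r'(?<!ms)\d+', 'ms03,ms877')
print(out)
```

['3', '77']

The negative lookahead/lookbehind blocks any match where the forbidden context is present.
Scanning left to right: at [3:4] → '3'; at [8:10] → '77'.
`findall` yields the raw match text (2 of them) because the pattern has no groups.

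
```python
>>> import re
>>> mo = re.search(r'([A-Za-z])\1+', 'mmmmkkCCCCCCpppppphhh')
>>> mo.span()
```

`\1` has to match the exact text group 1 already captured.
`search` walks the string left to right and returns the first match it finds.
The match spans [0:4] → 'mmmm'.
Captured: group 1 = 'm'.

(0, 4)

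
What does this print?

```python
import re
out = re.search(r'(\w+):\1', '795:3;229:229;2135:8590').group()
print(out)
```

229:229

A backreference is literal: `\1` must see the identical characters the first group matched.
The match spans [6:13] → '229:229'.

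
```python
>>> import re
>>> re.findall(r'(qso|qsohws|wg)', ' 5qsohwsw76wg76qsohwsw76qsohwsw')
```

`|` is ordered: at each position the engine commits to the first alternative that works.
Scanning left to right: at [2:5] match 'qso', group 1 = 'qso'; at [11:13] match 'wg', group 1 = 'wg'; at [15:18] match 'qso', group 1 = 'qso'; at [24:27] match 'qso', group 1 = 'qso'.
`findall` collects group 1 from each match (4 total).

['qso', 'wg', 'qso', 'qso']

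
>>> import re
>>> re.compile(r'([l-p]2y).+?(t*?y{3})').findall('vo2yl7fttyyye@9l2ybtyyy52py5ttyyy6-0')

The pattern matches a character in [l-p], then the literal '2y' (captured); then one or more of any character (lazy); then zero or more of the literal 't' (lazy), then exactly 3 of the literal 'y' (captured).
A non-greedy quantifier consumes as few characters as it can — just enough that the remainder of the pattern still matches from where it stops; whatever follows it matches normally.
Scanning left to right: at [1:12] match 'o2yl7fttyyy', groups = ('o2y', 'ttyyy'); at [15:23] match 'l2ybtyyy', groups = ('l2y', 'tyyy').
2 groups means each result is a tuple of 2 captured strings — 2 here.

[('o2y', 'ttyyy'), ('l2y', 'tyyy')]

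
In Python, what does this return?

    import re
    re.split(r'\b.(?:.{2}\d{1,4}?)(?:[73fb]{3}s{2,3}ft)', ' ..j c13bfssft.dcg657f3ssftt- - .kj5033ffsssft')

[' ..', '.', 't- - .', '']

Splitting on the pattern gives 4 pieces.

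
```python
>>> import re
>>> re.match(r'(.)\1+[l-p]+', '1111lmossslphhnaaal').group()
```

'1111lmo'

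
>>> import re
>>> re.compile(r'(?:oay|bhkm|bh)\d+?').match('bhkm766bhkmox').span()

(0, 5)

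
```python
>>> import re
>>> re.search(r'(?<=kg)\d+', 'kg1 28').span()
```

Lookahead/lookbehind check context without consuming it, so the matched span excludes the asserted characters.
`search` walks the string left to right and returns the first match it finds.
The match spans [2:3] → '1'.

(2, 3)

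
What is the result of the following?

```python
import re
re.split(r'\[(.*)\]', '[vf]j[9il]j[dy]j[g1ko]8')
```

['', 'vf]j[9il]j[dy]j[g1ko', '8']

With a capturing group present, the delimiter's captured portion is kept in the result list.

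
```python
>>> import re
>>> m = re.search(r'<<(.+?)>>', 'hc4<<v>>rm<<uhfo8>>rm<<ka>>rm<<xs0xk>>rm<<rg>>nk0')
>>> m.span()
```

(3, 8)

With the lazy modifier that quantifier settles for the fewest repetitions that let the rest of the pattern succeed (the atoms after it are unaffected and can still be greedy).
`search` walks the string left to right and returns the first match it finds.
The match spans [3:8] → '<<v>>'.
Captured: group 1 = 'v'.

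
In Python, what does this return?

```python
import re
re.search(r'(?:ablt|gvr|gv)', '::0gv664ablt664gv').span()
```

(3, 5)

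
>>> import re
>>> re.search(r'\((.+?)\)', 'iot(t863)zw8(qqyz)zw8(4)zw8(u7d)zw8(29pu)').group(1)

`search` walks the string left to right and returns the first match it finds.
The match spans [3:9] → '(t863)'.
Captured: group 1 = 't863'.

't863'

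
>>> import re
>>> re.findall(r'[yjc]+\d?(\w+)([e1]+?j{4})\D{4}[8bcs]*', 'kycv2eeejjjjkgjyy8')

Pattern: one or more of one of [yjc]; then optionally a digit; then one or more of a word character (captured); then one or more of one of [e1] (lazy), then exactly 4 of the literal 'j' (captured); then exactly 4 of a non-digit, then zero or more of one of [8bcs].
Scanning left to right: at [1:16] match 'ycv2eeejjjjkgjy', groups = ('v2ee', 'ejjjj').
Multiple groups make `findall` return tuples — one 2-tuple for the one match.

[('v2ee', 'ejjjj')]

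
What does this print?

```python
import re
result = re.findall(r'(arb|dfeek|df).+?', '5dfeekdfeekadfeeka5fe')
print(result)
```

['dfeek', 'dfeek']

Alternation tries branches left to right and keeps the first one that lets the overall match succeed at that position.
`findall` collects group 1 from each match (2 total).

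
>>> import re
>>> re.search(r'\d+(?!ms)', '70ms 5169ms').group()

The negative lookahead/lookbehind blocks any match where the forbidden context is present.
The match spans [0:1] → '7'.

'7'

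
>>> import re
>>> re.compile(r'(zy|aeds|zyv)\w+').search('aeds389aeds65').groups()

The match spans [0:13] → 'aeds389aeds65'.
Captured: group 1 = 'aeds'.

('aeds',)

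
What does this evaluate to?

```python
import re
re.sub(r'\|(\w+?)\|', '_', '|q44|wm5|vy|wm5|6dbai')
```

Matches: at [0:5] → '|q44|'; at [8:12] → '|vy|'.
`sub` substitutes '_' at each match site.

'_wm5_wm5|6dbai'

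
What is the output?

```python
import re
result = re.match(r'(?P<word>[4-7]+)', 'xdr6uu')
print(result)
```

None

The pattern matches one or more of a character in [4-7] (captured as 'word').
With `match`, the pattern is implicitly anchored at the beginning.
Here the pattern fails at index 0, so the call returns None.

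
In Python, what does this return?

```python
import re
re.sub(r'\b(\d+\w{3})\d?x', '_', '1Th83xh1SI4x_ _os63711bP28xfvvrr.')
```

The pattern matches a word boundary (`\b`, zero-width); then one or more of a digit, then exactly 3 of a word character (captured); then optionally a digit, then a literal 'x'.
Every occurrence is swapped for '_'.

'_h1SI4x_ _os63711bP28xfvvrr.'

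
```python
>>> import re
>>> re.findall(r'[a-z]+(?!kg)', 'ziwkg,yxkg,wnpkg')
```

`(?!…)`/`(?<!…)` only lets a position through if the neighbouring text does NOT match; no characters are consumed.
`findall` yields the raw match text (3 of them) because the pattern has no groups.

['ziwkg', 'yxkg', 'wnpkg']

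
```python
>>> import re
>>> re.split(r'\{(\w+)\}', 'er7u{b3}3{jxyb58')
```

['er7u', 'b3', '3{jxyb58']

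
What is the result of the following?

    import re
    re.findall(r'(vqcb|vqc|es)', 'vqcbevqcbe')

Branches in `(...|...)` are attempted left-to-right; the first branch that allows the whole pattern to succeed is taken.
Matches: at [0:4] match 'vqcb', group 1 = 'vqcb'; at [5:9] match 'vqcb', group 1 = 'vqcb'.
`findall` collects group 1 from each match (2 total).

['vqcb', 'vqcb']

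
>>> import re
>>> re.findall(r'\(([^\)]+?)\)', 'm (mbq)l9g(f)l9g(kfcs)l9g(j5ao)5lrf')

Walking the string: at [2:7] match '(mbq)', group 1 = 'mbq'; at [10:13] match '(f)', group 1 = 'f'; at [16:22] match '(kfcs)', group 1 = 'kfcs'; at [25:31] match '(j5ao)', group 1 = 'j5ao'.
Because there's exactly one group, `findall` drops the full match and keeps group 1 from each hit.

['mbq', 'f', 'kfcs', 'j5ao']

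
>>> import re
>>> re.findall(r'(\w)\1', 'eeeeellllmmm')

['e', 'e', 'l', 'l', 'm']

After group 1 captures some text, `\1` only succeeds where that same text appears again.
Scanning left to right: at [0:2] match 'ee', group 1 = 'e'; at [2:4] match 'ee', group 1 = 'e'; at [5:7] match 'll', group 1 = 'l'; at [7:9] match 'll', group 1 = 'l'; at [9:11] match 'mm', group 1 = 'm'.
One capturing group, so `findall` returns just the captured substring from each match — 5 in all.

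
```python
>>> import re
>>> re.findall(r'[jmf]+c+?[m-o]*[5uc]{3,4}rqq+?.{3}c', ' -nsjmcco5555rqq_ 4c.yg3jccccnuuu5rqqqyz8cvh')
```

['jmcco5555rqq_ 4c', 'jccccnuuu5rqqqyz8c']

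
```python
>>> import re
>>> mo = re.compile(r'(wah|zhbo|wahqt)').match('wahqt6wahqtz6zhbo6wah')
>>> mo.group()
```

'wah'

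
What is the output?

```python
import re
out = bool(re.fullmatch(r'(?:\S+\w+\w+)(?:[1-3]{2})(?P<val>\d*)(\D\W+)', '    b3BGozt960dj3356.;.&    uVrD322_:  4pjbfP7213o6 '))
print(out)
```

`re.fullmatch` requires the pattern to consume the entire string.
Here the pattern can't cover the whole string, so the call returns None, and `bool(None)` is False.

False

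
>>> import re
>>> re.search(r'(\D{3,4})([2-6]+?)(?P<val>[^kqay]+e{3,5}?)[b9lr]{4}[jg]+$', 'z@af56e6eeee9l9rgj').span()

(0, 18)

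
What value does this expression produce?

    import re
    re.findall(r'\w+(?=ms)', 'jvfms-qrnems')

['jvf', 'qrne']

Lookahead/lookbehind check context without consuming it, so the matched span excludes the asserted characters.
`findall` yields the raw match text (2 of them) because the pattern has no groups.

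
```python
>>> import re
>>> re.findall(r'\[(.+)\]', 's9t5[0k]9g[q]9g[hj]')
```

['0k]9g[q]9g[hj']

Because there's exactly one group, `findall` drops the full match and keeps group 1 from the one hit.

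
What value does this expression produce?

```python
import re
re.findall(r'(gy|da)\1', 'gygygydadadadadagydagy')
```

['gy', 'da', 'da']

`\1` is not a pattern — it's the concrete string captured by group 1, re-applied verbatim.
Because there's exactly one group, `findall` drops the full match and keeps group 1 from each hit.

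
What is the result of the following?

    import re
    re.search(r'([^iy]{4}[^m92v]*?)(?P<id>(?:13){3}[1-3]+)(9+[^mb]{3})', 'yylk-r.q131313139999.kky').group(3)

'9999.kk'

The pattern matches exactly 4 of any character except [iy], then zero or more of any character except [m92v] (lazy) (captured); then the literal '13' repeated 3 times, then one or more of a character in [1-3] (captured as 'id'); then one or more of a literal '9', then exactly 3 of any character except [mb] (captured).
`re.search` scans for the first position where the pattern succeeds.
The match spans [2:23] → 'lk-r.q131313139999.kk'.
Captured: group 1 = 'lk-r.q', group 2 = '13131313', group 3 = '9999.kk'.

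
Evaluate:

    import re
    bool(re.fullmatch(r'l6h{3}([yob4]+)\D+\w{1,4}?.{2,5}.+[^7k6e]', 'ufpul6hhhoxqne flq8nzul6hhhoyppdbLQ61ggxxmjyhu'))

False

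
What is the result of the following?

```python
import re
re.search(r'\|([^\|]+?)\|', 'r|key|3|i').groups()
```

('key',)

`re.search` scans for the first position where the pattern succeeds.
The match spans [1:6] → '|key|'.
Captured: group 1 = 'key'.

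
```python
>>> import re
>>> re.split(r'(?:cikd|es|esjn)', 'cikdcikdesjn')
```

['', '', '', 'jn']

The regex engine tests alternatives in the order written; an earlier branch that matches wins even if a later one would match more.
Matches to split on: at [0:4] → 'cikd'; at [4:8] → 'cikd'; at [8:10] → 'es'.
Splitting on the pattern gives 4 pieces.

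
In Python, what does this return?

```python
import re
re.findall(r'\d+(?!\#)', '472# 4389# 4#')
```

The negative lookaround is zero-width — it rules out positions where the adjacent text would match, without consuming anything.
`findall` yields the raw match text (2 of them) because the pattern has no groups.

['47', '438']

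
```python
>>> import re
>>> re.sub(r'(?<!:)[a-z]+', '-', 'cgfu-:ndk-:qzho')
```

'--:n--:q-'

Because the assertion is negative and zero-width, positions next to the forbidden text are skipped.
Every occurrence is swapped for '-'.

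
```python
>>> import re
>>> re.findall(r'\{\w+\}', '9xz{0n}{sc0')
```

Matches: at [3:7] → '{0n}'.
No capturing groups, so `findall` returns the 1 full match string.

['{0n}']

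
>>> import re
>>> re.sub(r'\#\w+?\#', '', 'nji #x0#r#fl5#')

'nji r'

Each match is replaced by ''.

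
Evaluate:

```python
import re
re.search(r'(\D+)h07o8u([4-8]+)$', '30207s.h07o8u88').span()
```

(5, 15)

The pattern matches one or more of a non-digit (captured); then the literal 'h07', then the literal 'o8u'; then one or more of a character in [4-8] (captured); then anchored at the end.
Unlike `match`, `search` isn't anchored — it looks for the pattern anywhere in the string.
The match spans [5:15] → 's.h07o8u88'.
Captured: group 1 = 's.', group 2 = '88'.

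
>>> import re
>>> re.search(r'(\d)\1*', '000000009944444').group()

The backreference `\1` re-matches whatever the first group consumed, character for character.
`re.search` scans for the first position where the pattern succeeds.
The match spans [0:8] → '00000000'.
Captured: group 1 = '0'.

'00000000'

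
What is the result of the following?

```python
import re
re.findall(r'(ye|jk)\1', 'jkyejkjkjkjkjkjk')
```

['jk', 'jk', 'jk']

`\1` has to match the exact text group 1 already captured.
Walking the string: at [4:8] match 'jkjk', group 1 = 'jk'; at [8:12] match 'jkjk', group 1 = 'jk'; at [12:16] match 'jkjk', group 1 = 'jk'.
One capturing group, so `findall` returns just the captured substring from each match — 3 in all.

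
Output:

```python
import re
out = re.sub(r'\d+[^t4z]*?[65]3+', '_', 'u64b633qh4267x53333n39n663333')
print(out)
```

This matches one or more of a digit, then zero or more of any character except [t4z] (lazy), then one of [65]; then one or more of a literal '3'.
`sub` substitutes '_' at each match site.

u_qh_n_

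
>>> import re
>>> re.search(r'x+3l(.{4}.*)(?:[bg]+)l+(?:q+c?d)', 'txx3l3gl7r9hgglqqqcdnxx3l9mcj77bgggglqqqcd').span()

(1, 42)

This matches one or more of the literal 'x', then the literal '3l'; then exactly 4 of any character, then zero or more of any character (captured); then one or more of one of [bg] (non-capturing group); then one or more of a literal 'l'; then one or more of the literal 'q', then optionally a literal 'c', then the literal 'd' (non-capturing group).
The match spans [1:42] → 'xx3l3gl7r9hgglqqqcdnxx3l9mcj77bgggglqqqcd'.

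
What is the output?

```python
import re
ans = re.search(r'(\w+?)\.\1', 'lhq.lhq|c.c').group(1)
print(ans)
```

lhq

The backreference `\1` re-matches whatever the first group consumed, character for character.
Unlike `match`, `search` isn't anchored — it looks for the pattern anywhere in the string.
The match spans [0:7] → 'lhq.lhq'.
Captured: group 1 = 'lhq'.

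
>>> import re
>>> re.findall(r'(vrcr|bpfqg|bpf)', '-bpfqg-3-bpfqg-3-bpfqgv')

['bpfqg', 'bpfqg', 'bpfqg']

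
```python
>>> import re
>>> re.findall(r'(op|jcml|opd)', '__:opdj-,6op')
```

['op', 'op']

Branches in `(...|...)` are attempted left-to-right; the first branch that allows the whole pattern to succeed is taken.
Matches: at [3:5] match 'op', group 1 = 'op'; at [10:12] match 'op', group 1 = 'op'.
`findall` collects group 1 from each match (2 total).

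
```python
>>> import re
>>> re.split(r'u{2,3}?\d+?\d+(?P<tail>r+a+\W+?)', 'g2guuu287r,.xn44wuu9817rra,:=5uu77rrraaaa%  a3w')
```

Pattern: 2 to 3 of a literal 'u' (lazy), then one or more of a digit (lazy), then one or more of a digit; then one or more of the literal 'r', then one or more of a literal 'a', then one or more of a non-word character (lazy) (captured as 'tail').
Lazy quantifiers expand one character at a time until the remainder of the pattern can match.
Matches to split on: at [17:27] → 'uu9817rra,'; at [30:42] → 'uu77rrraaaa%'.
With a capturing group present, the delimiter's captured portion is kept in the result list.

['g2guuu287r,.xn44w', 'rra,', ':=5', 'rrraaaa%', '  a3w']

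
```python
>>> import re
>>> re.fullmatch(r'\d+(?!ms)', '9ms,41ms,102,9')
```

Because the assertion is negative and zero-width, positions next to the forbidden text are skipped.
For `fullmatch`, every character of the input must be accounted for by the pattern.
Here there's no way to consume every character, so the call returns None.

None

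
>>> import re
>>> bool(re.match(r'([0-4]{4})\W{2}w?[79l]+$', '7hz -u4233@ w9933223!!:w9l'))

This matches exactly 4 of a character in [0-4] (captured); then exactly 2 of a non-word character, then optionally the literal 'w'; then one or more of one of [79l]; then anchored at the end.
`re.match` won't scan ahead — the pattern has to work from the very first character.
Here the string doesn't start with a match, so the call returns None, and `bool(None)` is False.

False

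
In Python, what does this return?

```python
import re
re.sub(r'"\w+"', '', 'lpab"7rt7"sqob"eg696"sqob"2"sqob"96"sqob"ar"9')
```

Matches: at [4:10] → '"7rt7"'; at [14:21] → '"eg696"'; at [25:28] → '"2"'; at [32:36] → '"96"'; at [40:44] → '"ar"'.
`sub` substitutes '' at each match site.

'lpabsqobsqobsqobsqob9'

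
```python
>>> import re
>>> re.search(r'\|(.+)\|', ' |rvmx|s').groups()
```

('rvmx',)

`re.search` scans for the first position where the pattern succeeds.
The match spans [1:7] → '|rvmx|'.
Captured: group 1 = 'rvmx'.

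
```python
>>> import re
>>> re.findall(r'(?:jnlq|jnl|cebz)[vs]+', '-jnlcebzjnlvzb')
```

Since nothing is captured, `findall` lists the 1 matched substring directly.

['jnlv']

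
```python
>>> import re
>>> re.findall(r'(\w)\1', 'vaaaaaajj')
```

A backreference is literal: `\1` must see the identical characters the first group matched.
`findall` collects group 1 from each match (4 total).

['a', 'a', 'a', 'j']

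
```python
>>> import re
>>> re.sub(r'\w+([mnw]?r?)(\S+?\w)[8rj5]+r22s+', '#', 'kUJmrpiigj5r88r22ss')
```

Every occurrence is swapped for '#'.

'#'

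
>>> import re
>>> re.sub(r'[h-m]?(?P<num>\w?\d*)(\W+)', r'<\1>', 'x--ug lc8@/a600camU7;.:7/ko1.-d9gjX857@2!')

'<x>u<g><c8>a600ca<U7><7><o1>d9g<X857><2>'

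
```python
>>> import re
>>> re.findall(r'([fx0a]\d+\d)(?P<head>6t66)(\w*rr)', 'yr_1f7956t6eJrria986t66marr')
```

This matches one of [fx0a], then one or more of a digit, then a digit (captured); then the literal '6t6', then the literal '6' (captured as 'head'); then zero or more of a word character, then the literal 'rr' (captured).
Matches: at [16:27] match 'a986t66marr', groups = ('a98', '6t66', 'marr').
Multiple groups make `findall` return tuples — one 3-tuple for the one match.

[('a98', '6t66', 'marr')]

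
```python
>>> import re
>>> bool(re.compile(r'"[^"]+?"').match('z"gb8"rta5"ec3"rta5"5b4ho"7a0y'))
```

False

`re.match` only tries the pattern at the start of the string.
Here the string doesn't start with a match, so the call returns None, and `bool(None)` is False.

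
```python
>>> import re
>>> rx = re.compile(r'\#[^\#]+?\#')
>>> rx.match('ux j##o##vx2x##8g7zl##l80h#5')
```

None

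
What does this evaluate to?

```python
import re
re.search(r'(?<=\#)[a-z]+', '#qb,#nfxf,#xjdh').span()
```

(1, 3)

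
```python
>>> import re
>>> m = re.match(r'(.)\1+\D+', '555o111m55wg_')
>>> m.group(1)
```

The match spans [0:4] → '555o'.
Captured: group 1 = '5'.

'5'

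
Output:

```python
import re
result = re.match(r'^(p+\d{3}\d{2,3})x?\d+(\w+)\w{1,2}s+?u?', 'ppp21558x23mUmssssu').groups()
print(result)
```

('ppp21558', 'mUmss')

This matches anchored at the start of the string; then one or more of the literal 'p', then exactly 3 of a digit, then 2 to 3 of a digit (captured); then optionally the literal 'x', then one or more of a digit; then one or more of a word character (captured); then 1 to 2 of a word character; then one or more of a literal 's' (lazy), then optionally the literal 'u'.
`re.match` only tries the pattern at the start of the string.
The match spans [0:19] → 'ppp21558x23mUmssssu'.
Captured: group 1 = 'ppp21558', group 2 = 'mUmss'.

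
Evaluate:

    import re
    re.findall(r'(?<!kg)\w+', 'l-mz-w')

['l', 'mz', 'w']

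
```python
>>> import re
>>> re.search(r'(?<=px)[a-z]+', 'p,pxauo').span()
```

(4, 7)

The positive lookaround only admits positions where the adjacent text matches; those characters stay outside the span.
The match spans [4:7] → 'auo'.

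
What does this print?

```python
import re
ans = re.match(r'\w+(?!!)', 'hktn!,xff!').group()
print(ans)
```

With `match`, the pattern is implicitly anchored at the beginning.
The match spans [0:3] → 'hkt'.

hkt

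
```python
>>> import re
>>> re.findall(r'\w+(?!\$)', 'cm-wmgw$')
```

['cm', 'wmg']

A negative assertion filters positions out without eating any characters.
Walking the string: at [0:2] → 'cm'; at [3:6] → 'wmg'.
No capturing groups, so `findall` returns the 2 full match strings.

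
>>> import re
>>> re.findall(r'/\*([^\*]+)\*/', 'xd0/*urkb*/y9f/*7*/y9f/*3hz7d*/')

Walking the string: at [3:11] match '/*urkb*/', group 1 = 'urkb'; at [14:19] match '/*7*/', group 1 = '7'; at [22:31] match '/*3hz7d*/', group 1 = '3hz7d'.
With a single group, `findall` returns only what that group captured — 3 items.

['urkb', '7', '3hz7d']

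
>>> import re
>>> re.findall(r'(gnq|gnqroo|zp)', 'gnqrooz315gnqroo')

Branches in `(...|...)` are attempted left-to-right; the first branch that allows the whole pattern to succeed is taken.
Matches: at [0:3] match 'gnq', group 1 = 'gnq'; at [10:13] match 'gnq', group 1 = 'gnq'.
`findall` collects group 1 from each match (2 total).

['gnq', 'gnq']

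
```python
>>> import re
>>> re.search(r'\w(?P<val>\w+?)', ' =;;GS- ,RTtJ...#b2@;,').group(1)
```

'S'

The match spans [4:6] → 'GS'.
Captured: group 1 = 'S'.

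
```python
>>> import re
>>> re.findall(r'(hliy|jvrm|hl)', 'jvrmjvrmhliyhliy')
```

['jvrm', 'jvrm', 'hliy', 'hliy']

Branches in `(...|...)` are attempted left-to-right; the first branch that allows the whole pattern to succeed is taken.
One capturing group, so `findall` returns just the captured substring from each match — 4 in all.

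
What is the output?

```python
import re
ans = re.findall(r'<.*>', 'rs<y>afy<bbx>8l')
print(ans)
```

['<y>afy<bbx>']

Walking the string: at [2:13] → '<y>afy<bbx>'.
Since nothing is captured, `findall` lists the 1 matched substring directly.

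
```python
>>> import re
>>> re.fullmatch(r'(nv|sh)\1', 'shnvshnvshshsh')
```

None

`\1` is not a pattern — it's the concrete string captured by group 1, re-applied verbatim.
`re.fullmatch` is like wrapping the pattern in `^…$` (in single-line mode).
Here the string isn't matched end-to-end, so the call returns None.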